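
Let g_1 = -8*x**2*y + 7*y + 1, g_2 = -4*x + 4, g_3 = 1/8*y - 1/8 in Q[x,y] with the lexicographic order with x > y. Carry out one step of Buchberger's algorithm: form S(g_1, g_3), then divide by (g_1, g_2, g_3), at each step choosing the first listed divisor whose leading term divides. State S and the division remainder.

S(g_1, g_3) = x**2 - 7/8*y - 1/8; remainder on division = 0.

lcm(LM(g_1), LM(g_3)) = x**2*y.
S = (lcm/LT(g_1))·g_1 − (lcm/LT(g_3))·g_3 = x**2 - 7/8*y - 1/8.
Reduce S modulo (g_1, g_2, g_3) in that order:
  leading term x**2: subtract (-1/4*x)·g_2 from x**2 - 7/8*y - 1/8 → x - 7/8*y - 1/8
  leading term x: subtract (-1/4)·g_2 from x - 7/8*y - 1/8 → -7/8*y + 7/8
  leading term y: subtract (-7)·g_3 from -7/8*y + 7/8 → 0
The remainder is 0, so this S-polynomial contributes no new basis element.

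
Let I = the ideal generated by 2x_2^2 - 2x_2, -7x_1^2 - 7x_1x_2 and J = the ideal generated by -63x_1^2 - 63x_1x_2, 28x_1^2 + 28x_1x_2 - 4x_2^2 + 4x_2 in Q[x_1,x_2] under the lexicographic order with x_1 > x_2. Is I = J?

Yes, the ideals are equal.

For a fixed monomial order, each ideal has a unique reduced Gröbner basis; comparing bases decides equality.
Buchberger on the first generating set:
f_1 = 2x_2^2 - 2x_2, LT = x_2^2.
f_2 = -7x_1^2 - 7x_1x_2, LT = x_1^2.

The S-polynomials (S(f_1,f_2)) all reduce to 0 modulo the current basis, so we have a Gröbner basis.
Inter-reduce: drop elements whose leading term is divisible by another's, tail-reduce, and make monic.
Reduced Gröbner basis: {x_1^2 + x_1x_2, x_2^2 - x_2}.

Buchberger on the second generating set:
h_1 = -63x_1^2 - 63x_1x_2, LT = x_1^2.
h_2 = 28x_1^2 + 28x_1x_2 - 4x_2^2 + 4x_2, LT = x_1^2.

S(h_1,h_2): lcm = x_1^2. S = 1/7x_2^2 - 1/7x_2.
  reduce S modulo (h_1, h_2):
  remainder 1/7x_2^2 - 1/7x_2 ≠ 0; add k_3 = 1/7x_2^2 - 1/7x_2 to the basis.

The other S-polynomials (S(h_1,k_3), S(h_2,k_3)) all reduce to 0 modulo the current basis, so we have a Gröbner basis.
Inter-reduce: drop elements whose leading term is divisible by another's, tail-reduce, and make monic.
Reduced Gröbner basis: {x_1^2 + x_1x_2, x_2^2 - x_2}.

These coincide, so the ideals are equal.
The choice of monomial ordering does not affect the verdict — as long as both bases are computed under the same ordering, their equality decides ideal equality.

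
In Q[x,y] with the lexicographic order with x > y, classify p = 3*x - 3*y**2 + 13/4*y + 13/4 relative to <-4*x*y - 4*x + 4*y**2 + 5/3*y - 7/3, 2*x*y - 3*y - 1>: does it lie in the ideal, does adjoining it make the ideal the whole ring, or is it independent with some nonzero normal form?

First compute the reduced Gröbner basis of I by Buchberger's algorithm.
f_1 = -4*x*y - 4*x + 4*y**2 + 5/3*y - 7/3, LT = x*y.
f_2 = 2*x*y - 3*y - 1, LT = x*y.

S(f_1,f_2): lcm = x*y. S = x - y**2 + 13/12*y + 13/12.
  leading term x: no divisor's leading term divides it; move x to the remainder.
  leading term y**2: no divisor's leading term divides it; move -y**2 to the remainder.
  leading term y: no divisor's leading term divides it; move 13/12*y to the remainder.
  leading term 1: no divisor's leading term divides it; move 13/12 to the remainder.
  remainder x - y**2 + 13/12*y + 13/12 ≠ 0; add h_3 = x - y**2 + 13/12*y + 13/12 to the basis.

S(f_1,h_3): lcm = x*y. S = x + y**3 - 25/12*y**2 - 3/2*y + 7/12.
  leading term x: subtract (1)·h_3 from x + y**3 - 25/12*y**2 - 3/2*y + 7/12 → y**3 - 13/12*y**2 - 31/12*y - 1/2
  leading term y**3: no divisor's leading term divides it; move y**3 to the remainder.
  leading term y**2: no divisor's leading term divides it; move -13/12*y**2 to the remainder.
  leading term y: no divisor's leading term divides it; move -31/12*y to the remainder.
  leading term 1: no divisor's leading term divides it; move -1/2 to the remainder.
  remainder y**3 - 13/12*y**2 - 31/12*y - 1/2 ≠ 0; add h_4 = y**3 - 13/12*y**2 - 31/12*y - 1/2 to the basis.

The other S-polynomials (S(f_2,h_3), S(f_1,h_4), S(f_2,h_4), S(h_3,h_4)) all reduce to 0 modulo the current basis, so we have a Gröbner basis.
Inter-reduce: drop elements whose leading term is divisible by another's, tail-reduce, and make monic.
Reduced Gröbner basis: {x - y**2 + 13/12*y + 13/12, y**3 - 13/12*y**2 - 31/12*y - 1/2}.
Label its elements g_1 = x - y**2 + 13/12*y + 13/12, g_2 = y**3 - 13/12*y**2 - 31/12*y - 1/2.

Reduce p = 3*x - 3*y**2 + 13/4*y + 13/4 modulo G:
  leading term x: subtract (3)·g_1 from 3*x - 3*y**2 + 13/4*y + 13/4 → 0
  normal form = 0.
Since the normal form is 0, p ∈ I.

Ideal membership is decidable via reduction modulo a Gröbner basis.

3*x - 3*y**2 + 13/4*y + 13/4 lies in I (it reduces to 0).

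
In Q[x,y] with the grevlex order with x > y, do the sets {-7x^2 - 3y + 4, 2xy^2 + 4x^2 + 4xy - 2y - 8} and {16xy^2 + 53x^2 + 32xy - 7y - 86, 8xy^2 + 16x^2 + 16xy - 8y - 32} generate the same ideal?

Two ideals are equal iff their reduced Gröbner bases coincide (the reduced basis is unique for a fixed ordering).
Buchberger on the first generating set:
f_1 = -7x^2 - 3y + 4, LT = x^2.
f_2 = 2xy^2 + 4x^2 + 4xy - 2y - 8, LT = xy^2.

S(f_1,f_2): lcm = x^2y^2. S = -2x^3 - 2x^2y + 3/7y^3 + xy - 4/7y^2 + 4x.
  leading term x^3: subtract (2/7x)·f_1 from -2x^3 - 2x^2y + 3/7y^3 + xy - 4/7y^2 + 4x → -2x^2y + 3/7y^3 + 13/7xy - 4/7y^2 + 20/7x
  leading term x^2y: subtract (2/7y)·f_1 from -2x^2y + 3/7y^3 + 13/7xy - 4/7y^2 + 20/7x → 3/7y^3 + 13/7xy + 2/7y^2 + 20/7x - 8/7y
  leading term y^3: no divisor's leading term divides it; move 3/7y^3 to the remainder.
  leading term xy: no divisor's leading term divides it; move 13/7xy to the remainder.
  leading term y^2: no divisor's leading term divides it; move 2/7y^2 to the remainder.
  leading term x: no divisor's leading term divides it; move 20/7x to the remainder.
  leading term y: no divisor's leading term divides it; move -8/7y to the remainder.
  remainder 3/7y^3 + 13/7xy + 2/7y^2 + 20/7x - 8/7y ≠ 0; add g_3 = 3/7y^3 + 13/7xy + 2/7y^2 + 20/7x - 8/7y to the basis.

The other S-polynomials (S(f_1,g_3), S(f_2,g_3)) all reduce to 0 modulo the current basis, so we have a Gröbner basis.
Inter-reduce: drop elements whose leading term is divisible by another's, tail-reduce, and make monic.
Reduced Gröbner basis: {xy^2 + 2xy - 13/7y - 20/7, y^3 + 13/3xy + 2/3y^2 + 20/3x - 8/3y, x^2 + 3/7y - 4/7}.

Buchberger on the second generating set:
h_1 = 16xy^2 + 53x^2 + 32xy - 7y - 86, LT = xy^2.
h_2 = 8xy^2 + 16x^2 + 16xy - 8y - 32, LT = xy^2.

S(h_1,h_2): lcm = xy^2. S = 21/16x^2 + 9/16y - 11/8.
  leading term x^2: no divisor's leading term divides it; move 21/16x^2 to the remainder.
  leading term y: no divisor's leading term divides it; move 9/16y to the remainder.
  leading term 1: no divisor's leading term divides it; move -11/8 to the remainder.
  remainder 21/16x^2 + 9/16y - 11/8 ≠ 0; add k_3 = 21/16x^2 + 9/16y - 11/8 to the basis.

S(h_1,k_3): lcm = x^2y^2. S = 53/16x^3 + 2x^2y - 3/7y^3 - 7/16xy + 22/21y^2 - 43/8x.
  leading term x^3: subtract (53/21x)·k_3 from 53/16x^3 + 2x^2y - 3/7y^3 - 7/16xy + 22/21y^2 - 43/8x → 2x^2y - 3/7y^3 - 13/7xy + 22/21y^2 - 40/21x
  leading term x^2y: subtract (32/21y)·k_3 from 2x^2y - 3/7y^3 - 13/7xy + 22/21y^2 - 40/21x → -3/7y^3 - 13/7xy + 4/21y^2 - 40/21x + 44/21y
  leading term y^3: no divisor's leading term divides it; move -3/7y^3 to the remainder.
  leading term xy: no divisor's leading term divides it; move -13/7xy to the remainder.
  leading term y^2: no divisor's leading term divides it; move 4/21y^2 to the remainder.
  leading term x: no divisor's leading term divides it; move -40/21x to the remainder.
  leading term y: no divisor's leading term divides it; move 44/21y to the remainder.
  remainder -3/7y^3 - 13/7xy + 4/21y^2 - 40/21x + 44/21y ≠ 0; add k_4 = -3/7y^3 - 13/7xy + 4/21y^2 - 40/21x + 44/21y to the basis.

The other S-polynomials (S(h_2,k_3), S(h_1,k_4), S(h_2,k_4), S(k_3,k_4)) all reduce to 0 modulo the current basis, so we have a Gröbner basis.
Inter-reduce: drop elements whose leading term is divisible by another's, tail-reduce, and make monic.
Reduced Gröbner basis: {xy^2 + 2xy - 13/7y - 40/21, y^3 + 13/3xy - 4/9y^2 + 40/9x - 44/9y, x^2 + 3/7y - 22/21}.

Since the reduced bases disagree, the two ideals are not the same.

No, the ideals differ.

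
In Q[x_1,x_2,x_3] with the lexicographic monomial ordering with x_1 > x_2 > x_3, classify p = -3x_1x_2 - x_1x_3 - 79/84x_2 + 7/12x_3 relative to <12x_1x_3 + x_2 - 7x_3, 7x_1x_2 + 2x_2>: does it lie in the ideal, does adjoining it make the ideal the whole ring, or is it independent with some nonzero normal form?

-3x_1x_2 - x_1x_3 - 79/84x_2 + 7/12x_3 lies in I (it reduces to 0).

First compute the reduced Gröbner basis of I by Buchberger's algorithm.
f_1 = 12x_1x_3 + x_2 - 7x_3, LT = x_1x_3.
f_2 = 7x_1x_2 + 2x_2, LT = x_1x_2.

S(f_1,f_2): lcm = x_1x_2x_3. S = 1/12x_2^2 - 73/84x_2x_3.
  leading term x_2^2: no divisor's leading term divides it; move 1/12x_2^2 to the remainder.
  leading term x_2x_3: no divisor's leading term divides it; move -73/84x_2x_3 to the remainder.
  remainder 1/12x_2^2 - 73/84x_2x_3 ≠ 0; add h_3 = 1/12x_2^2 - 73/84x_2x_3 to the basis.

The other S-polynomials (S(f_1,h_3), S(f_2,h_3)) all reduce to 0 modulo the current basis, so we have a Gröbner basis.
Inter-reduce: drop elements whose leading term is divisible by another's, tail-reduce, and make monic.
Reduced Gröbner basis: {x_1x_2 + 2/7x_2, x_1x_3 + 1/12x_2 - 7/12x_3, x_2^2 - 73/7x_2x_3}.
Label its elements g_1 = x_1x_2 + 2/7x_2, g_2 = x_1x_3 + 1/12x_2 - 7/12x_3, g_3 = x_2^2 - 73/7x_2x_3.

Reduce p = -3x_1x_2 - x_1x_3 - 79/84x_2 + 7/12x_3 modulo G:
  leading term x_1x_2: subtract (-3)·g_1 from -3x_1x_2 - x_1x_3 - 79/84x_2 + 7/12x_3 → -x_1x_3 - 1/12x_2 + 7/12x_3
  leading term x_1x_3: subtract (-1)·g_2 from -x_1x_3 - 1/12x_2 + 7/12x_3 → 0
  normal form = 0.
Since the normal form is 0, p ∈ I.

The remainder on division by a Gröbner basis is unique — it is the normal form.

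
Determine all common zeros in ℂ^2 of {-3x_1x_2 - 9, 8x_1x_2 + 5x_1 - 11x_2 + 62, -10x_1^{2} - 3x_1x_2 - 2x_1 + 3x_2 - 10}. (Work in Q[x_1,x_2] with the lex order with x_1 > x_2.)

{(-1, 3)}

Compute a lex Gröbner basis by Buchberger's algorithm.
f_1 = -3x_1x_2 - 9, LT = x_1x_2.
f_2 = 8x_1x_2 + 5x_1 - 11x_2 + 62, LT = x_1x_2.
f_3 = -10x_1^{2} - 3x_1x_2 - 2x_1 + 3x_2 - 10, LT = x_1^{2}.

S(f_1,f_2): lcm = x_1x_2. S = -\tfrac{5}{8}x_1 + \tfrac{11}{8}x_2 - \tfrac{19}{4}.
  reduce S modulo (f_1, f_2, f_3):
  remainder -\tfrac{5}{8}x_1 + \tfrac{11}{8}x_2 - \tfrac{19}{4} ≠ 0; add h_4 = -\tfrac{5}{8}x_1 + \tfrac{11}{8}x_2 - \tfrac{19}{4} to the basis.

S(f_1,f_3): lcm = x_1^{2}x_2. S = -\tfrac{3}{10}x_1x_2^{2} - \tfrac{1}{5}x_1x_2 + 3x_1 + \tfrac{3}{10}x_2^{2} - x_2.
  reduce S modulo (f_1, f_2, f_3, h_4):
  remainder \tfrac{3}{10}x_2^{2} + \tfrac{13}{2}x_2 - \tfrac{111}{5} ≠ 0; add h_5 = \tfrac{3}{10}x_2^{2} + \tfrac{13}{2}x_2 - \tfrac{111}{5} to the basis.

S(f_2,f_3): lcm = x_1^{2}x_2. S = \tfrac{5}{8}x_1^{2} - \tfrac{3}{10}x_1x_2^{2} - \tfrac{63}{40}x_1x_2 + \tfrac{31}{4}x_1 + \tfrac{3}{10}x_2^{2} - x_2.
  reduce S modulo (f_1, f_2, f_3, h_4, h_5):
  remainder \tfrac{829}{80}x_2 - \tfrac{2487}{80} ≠ 0; add h_6 = \tfrac{829}{80}x_2 - \tfrac{2487}{80} to the basis.

The other S-polynomials (S(f_1,h_4), S(f_2,h_4), S(f_3,h_4), S(f_1,h_5), S(f_2,h_5), S(f_3,h_5), S(h_4,h_5), S(f_1,h_6), S(f_2,h_6), S(f_3,h_6), S(h_4,h_6), S(h_5,h_6)) all reduce to 0 modulo the current basis, so we have a Gröbner basis.
Inter-reduce: drop elements whose leading term is divisible by another's, tail-reduce, and make monic.
Reduced Gröbner basis: {x_1 + 1, x_2 - 3}.

Elimination: the polynomial x_2 - 3 lies in the elimination ideal for x_2, so x_2 ∈ {3}. For each such x_2, the remaining basis elements (now univariate) give the rest of the solution.
  x_2 = 3: the earlier basis element becomes x_1 + 1 = 0, giving x_1 = -1 — point (-1, 3).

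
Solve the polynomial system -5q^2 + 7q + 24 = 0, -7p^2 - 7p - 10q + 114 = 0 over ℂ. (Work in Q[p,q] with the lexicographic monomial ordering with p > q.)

Compute a lex Gröbner basis by Buchberger's algorithm.
f_1 = -5q^2 + 7q + 24, LT = q^2.
f_2 = -7p^2 - 7p - 10q + 114, LT = p^2.

The S-polynomials (S(f_1,f_2)) all reduce to 0 modulo the current basis, so we have a Gröbner basis.
Inter-reduce: drop elements whose leading term is divisible by another's, tail-reduce, and make monic.
Reduced Gröbner basis: {p^2 + p + 10/7q - 114/7, q^2 - 7/5q - 24/5}.

From the last basis element, q^2 - 7/5q - 24/5 = 0, so q takes values in {-8/5, 3}. Each choice, substituted upward through the basis, yields the corresponding point(s) of the solution set.
  q = -8/5: the earlier basis element becomes p^2 + p - 130/7 = 0, giving p = -1/2 + sqrt(3689)/14, -sqrt(3689)/14 - 1/2 — points (-1/2 + sqrt(3689)/14, -8/5), (-sqrt(3689)/14 - 1/2, -8/5).
  q = 3: the earlier basis element becomes p^2 + p - 12 = 0, giving p = -4, 3 — points (-4, 3), (3, 3).
Substituting each solution back into the original system confirms all equations vanish.

{(-1/2 + sqrt(3689)/14, -8/5), (-sqrt(3689)/14 - 1/2, -8/5), (-4, 3), (3, 3)}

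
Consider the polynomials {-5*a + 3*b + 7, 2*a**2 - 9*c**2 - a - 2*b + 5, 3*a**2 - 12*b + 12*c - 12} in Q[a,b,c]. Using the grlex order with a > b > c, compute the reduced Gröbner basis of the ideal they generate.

G = {b**2 - 58/9*b + 100/9*c - 17/3, c**2 - 3/5*b + 8/9*c - 58/45, a - 3/5*b - 7/5}

f_1 = -5*a + 3*b + 7, LT = a.
f_2 = 2*a**2 - 9*c**2 - a - 2*b + 5, LT = a**2.
f_3 = 3*a**2 - 12*b + 12*c - 12, LT = a**2.

S(f_1,f_2): lcm = a**2. S = -3/5*a*b + 9/2*c**2 - 9/10*a + b - 5/2.
  leading term a*b: subtract (3/25*b)·f_1 from -3/5*a*b + 9/2*c**2 - 9/10*a + b - 5/2 → -9/25*b**2 + 9/2*c**2 - 9/10*a + 4/25*b - 5/2
  leading term b**2: no divisor's leading term divides it; move -9/25*b**2 to the remainder.
  leading term c**2: no divisor's leading term divides it; move 9/2*c**2 to the remainder.
  leading term a: subtract (9/50)·f_1 from -9/10*a + 4/25*b - 5/2 → -19/50*b - 94/25
  leading term b: no divisor's leading term divides it; move -19/50*b to the remainder.
  leading term 1: no divisor's leading term divides it; move -94/25 to the remainder.
  remainder -9/25*b**2 + 9/2*c**2 - 19/50*b - 94/25 ≠ 0; add g_4 = -9/25*b**2 + 9/2*c**2 - 19/50*b - 94/25 to the basis.

S(f_1,f_3): lcm = a**2. S = -3/5*a*b - 7/5*a + 4*b - 4*c + 4.
  leading term a*b: subtract (3/25*b)·f_1 from -3/5*a*b - 7/5*a + 4*b - 4*c + 4 → -9/25*b**2 - 7/5*a + 79/25*b - 4*c + 4
  leading term b**2: subtract (1)·g_4 from -9/25*b**2 - 7/5*a + 79/25*b - 4*c + 4 → -9/2*c**2 - 7/5*a + 177/50*b - 4*c + 194/25
  leading term c**2: no divisor's leading term divides it; move -9/2*c**2 to the remainder.
  leading term a: subtract (7/25)·f_1 from -7/5*a + 177/50*b - 4*c + 194/25 → 27/10*b - 4*c + 29/5
  leading term b: no divisor's leading term divides it; move 27/10*b to the remainder.
  leading term c: no divisor's leading term divides it; move -4*c to the remainder.
  leading term 1: no divisor's leading term divides it; move 29/5 to the remainder.
  remainder -9/2*c**2 + 27/10*b - 4*c + 29/5 ≠ 0; add g_5 = -9/2*c**2 + 27/10*b - 4*c + 29/5 to the basis.

The other S-polynomials (S(f_2,f_3), S(f_1,g_4), S(f_2,g_4), S(f_3,g_4), S(f_1,g_5), S(f_2,g_5), S(f_3,g_5), S(g_4,g_5)) all reduce to 0 modulo the current basis, so we have a Gröbner basis.
Inter-reduce: drop elements whose leading term is divisible by another's, tail-reduce, and make monic.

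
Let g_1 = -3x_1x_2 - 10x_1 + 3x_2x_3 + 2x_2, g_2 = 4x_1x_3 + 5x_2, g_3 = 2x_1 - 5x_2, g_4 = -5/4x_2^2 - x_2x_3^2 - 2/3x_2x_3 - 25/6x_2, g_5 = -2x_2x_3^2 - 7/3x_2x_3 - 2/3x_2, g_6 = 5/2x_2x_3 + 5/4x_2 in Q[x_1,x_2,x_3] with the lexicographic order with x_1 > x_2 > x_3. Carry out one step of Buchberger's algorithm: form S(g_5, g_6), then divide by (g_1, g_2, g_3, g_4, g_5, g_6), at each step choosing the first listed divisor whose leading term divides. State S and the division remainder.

S(g_5, g_6) = 2/3x_2x_3 + 1/3x_2; remainder on division = 0.

lcm(LM(g_5), LM(g_6)) = x_2x_3^2.
S = (lcm/LT(g_5))·g_5 − (lcm/LT(g_6))·g_6 = 2/3x_2x_3 + 1/3x_2.
Reduce S modulo (g_1, g_2, g_3, g_4, g_5, g_6) in that order:
  leading term x_2x_3: subtract (4/15)·g_6 from 2/3x_2x_3 + 1/3x_2 → 0
The remainder is 0, so this S-polynomial contributes no new basis element.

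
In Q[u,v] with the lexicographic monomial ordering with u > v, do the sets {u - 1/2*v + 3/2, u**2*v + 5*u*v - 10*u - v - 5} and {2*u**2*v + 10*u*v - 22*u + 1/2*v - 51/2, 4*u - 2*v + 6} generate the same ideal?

Two ideals are equal iff their reduced Gröbner bases coincide (the reduced basis is unique for a fixed ordering).
Buchberger on the first generating set:
f_1 = u - 1/2*v + 3/2, LT = u.
f_2 = u**2*v + 5*u*v - 10*u - v - 5, LT = u**2*v.

S(f_1,f_2): lcm = u**2*v. S = -1/2*u*v**2 - 7/2*u*v + 10*u + v + 5.
  leading term u*v**2: subtract (-1/2*v**2)·f_1 from -1/2*u*v**2 - 7/2*u*v + 10*u + v + 5 → -7/2*u*v + 10*u - 1/4*v**3 + 3/4*v**2 + v + 5
  leading term u*v: subtract (-7/2*v)·f_1 from -7/2*u*v + 10*u - 1/4*v**3 + 3/4*v**2 + v + 5 → 10*u - 1/4*v**3 - v**2 + 25/4*v + 5
  leading term u: subtract (10)·f_1 from 10*u - 1/4*v**3 - v**2 + 25/4*v + 5 → -1/4*v**3 - v**2 + 45/4*v - 10
  leading term v**3: no divisor's leading term divides it; move -1/4*v**3 to the remainder.
  leading term v**2: no divisor's leading term divides it; move -v**2 to the remainder.
  leading term v: no divisor's leading term divides it; move 45/4*v to the remainder.
  leading term 1: no divisor's leading term divides it; move -10 to the remainder.
  remainder -1/4*v**3 - v**2 + 45/4*v - 10 ≠ 0; add g_3 = -1/4*v**3 - v**2 + 45/4*v - 10 to the basis.

The other S-polynomials (S(f_1,g_3), S(f_2,g_3)) all reduce to 0 modulo the current basis, so we have a Gröbner basis.
Inter-reduce: drop elements whose leading term is divisible by another's, tail-reduce, and make monic.
Reduced Gröbner basis: {u - 1/2*v + 3/2, v**3 + 4*v**2 - 45*v + 40}.

Buchberger on the second generating set:
h_1 = 2*u**2*v + 10*u*v - 22*u + 1/2*v - 51/2, LT = u**2*v.
h_2 = 4*u - 2*v + 6, LT = u.

S(h_1,h_2): lcm = u**2*v. S = 1/2*u*v**2 + 7/2*u*v - 11*u + 1/4*v - 51/4.
  leading term u*v**2: subtract (1/8*v**2)·h_2 from 1/2*u*v**2 + 7/2*u*v - 11*u + 1/4*v - 51/4 → 7/2*u*v - 11*u + 1/4*v**3 - 3/4*v**2 + 1/4*v - 51/4
  leading term u*v: subtract (7/8*v)·h_2 from 7/2*u*v - 11*u + 1/4*v**3 - 3/4*v**2 + 1/4*v - 51/4 → -11*u + 1/4*v**3 + v**2 - 5*v - 51/4
  leading term u: subtract (-11/4)·h_2 from -11*u + 1/4*v**3 + v**2 - 5*v - 51/4 → 1/4*v**3 + v**2 - 21/2*v + 15/4
  leading term v**3: no divisor's leading term divides it; move 1/4*v**3 to the remainder.
  leading term v**2: no divisor's leading term divides it; move v**2 to the remainder.
  leading term v: no divisor's leading term divides it; move -21/2*v to the remainder.
  leading term 1: no divisor's leading term divides it; move 15/4 to the remainder.
  remainder 1/4*v**3 + v**2 - 21/2*v + 15/4 ≠ 0; add k_3 = 1/4*v**3 + v**2 - 21/2*v + 15/4 to the basis.

The other S-polynomials (S(h_1,k_3), S(h_2,k_3)) all reduce to 0 modulo the current basis, so we have a Gröbner basis.
Inter-reduce: drop elements whose leading term is divisible by another's, tail-reduce, and make monic.
Reduced Gröbner basis: {u - 1/2*v + 3/2, v**3 + 4*v**2 - 42*v + 15}.

Since the reduced bases disagree, the two ideals are not the same.

No, the ideals differ.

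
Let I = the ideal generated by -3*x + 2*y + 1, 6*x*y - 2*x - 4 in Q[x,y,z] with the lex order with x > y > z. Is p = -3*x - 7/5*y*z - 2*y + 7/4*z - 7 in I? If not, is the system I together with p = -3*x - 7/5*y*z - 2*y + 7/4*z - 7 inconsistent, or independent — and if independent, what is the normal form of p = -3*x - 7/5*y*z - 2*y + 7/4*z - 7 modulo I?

-3*x - 7/5*y*z - 2*y + 7/4*z - 7 is independent of I; its normal form modulo I is -7/5*y*z - 4*y + 7/4*z - 8.

First compute the reduced Gröbner basis of I by Buchberger's algorithm.
f_1 = -3*x + 2*y + 1, LT = x.
f_2 = 6*x*y - 2*x - 4, LT = x*y.

S(f_1,f_2): lcm = x*y. S = 1/3*x - 2/3*y**2 - 1/3*y + 2/3.
  reduce S modulo (f_1, f_2):
  remainder -2/3*y**2 - 1/9*y + 7/9 ≠ 0; add h_3 = -2/3*y**2 - 1/9*y + 7/9 to the basis.

The other S-polynomials (S(f_1,h_3), S(f_2,h_3)) all reduce to 0 modulo the current basis, so we have a Gröbner basis.
Inter-reduce: drop elements whose leading term is divisible by another's, tail-reduce, and make monic.
Reduced Gröbner basis: {x - 2/3*y - 1/3, y**2 + 1/6*y - 7/6}.
Label its elements g_1 = x - 2/3*y - 1/3, g_2 = y**2 + 1/6*y - 7/6.

Reduce p = -3*x - 7/5*y*z - 2*y + 7/4*z - 7 modulo G:
  leading term x: subtract (-3)·g_1 from -3*x - 7/5*y*z - 2*y + 7/4*z - 7 → -7/5*y*z - 4*y + 7/4*z - 8
  leading term y*z: no divisor's leading term divides it; move -7/5*y*z to the remainder.
  leading term y: no divisor's leading term divides it; move -4*y to the remainder.
  leading term z: no divisor's leading term divides it; move 7/4*z to the remainder.
  leading term 1: no divisor's leading term divides it; move -8 to the remainder.
  normal form = -7/5*y*z - 4*y + 7/4*z - 8.
The normal form is nonzero, so p ∉ I. Since p minus its normal form lies in I, I + (p) = I + (r) where r = -7/5*y*z - 4*y + 7/4*z - 8; decide whether this ideal is the whole ring.
Run Buchberger on G together with r (pairs among the g_i already reduce to 0 since G is a Gröbner basis):
g_1 = x - 2/3*y - 1/3, LT = x.
g_2 = y**2 + 1/6*y - 7/6, LT = y**2.
r = -7/5*y*z - 4*y + 7/4*z - 8, LT = y*z.

S(g_2,r): lcm = y**2*z. S = -20/7*y**2 + 17/12*y*z - 40/7*y - 7/6*z.
  reduce S modulo (g_1, g_2, r):
  remainder -65/7*y + 29/48*z - 80/7 ≠ 0; add m_4 = -65/7*y + 29/48*z - 80/7 to the basis.

S(r,m_4): lcm = y*z. S = 20/7*y + 203/3120*z**2 - 129/52*z + 40/7.
  reduce S modulo (g_1, g_2, r, m_4):
  remainder 203/3120*z**2 - 179/78*z + 200/91 ≠ 0; add m_5 = 203/3120*z**2 - 179/78*z + 200/91 to the basis.

The other S-polynomials (S(g_1,g_2), S(g_1,r), S(g_1,m_4), S(g_2,m_4), S(g_1,m_5), S(g_2,m_5), S(r,m_5), S(m_4,m_5)) all reduce to 0 modulo the current basis, so we have a Gröbner basis.
Inter-reduce: drop elements whose leading term is divisible by another's, tail-reduce, and make monic.
Reduced Gröbner basis: {x - 203/4680*z + 19/39, y - 203/3120*z + 16/13, z**2 - 7160/203*z + 48000/1421}.
The reduced Gröbner basis of I + (p) is {x - 203/4680*z + 19/39, y - 203/3120*z + 16/13, z**2 - 7160/203*z + 48000/1421} ≠ {1}, a proper ideal, so the enlarged system stays consistent: p is independent of I, with normal form -7/5*y*z - 4*y + 7/4*z - 8.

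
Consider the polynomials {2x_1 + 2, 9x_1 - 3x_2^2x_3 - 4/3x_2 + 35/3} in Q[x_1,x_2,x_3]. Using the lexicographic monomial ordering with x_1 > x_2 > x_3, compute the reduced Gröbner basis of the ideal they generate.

G = {x_1 + 1, x_2^2x_3 + 4/9x_2 - 8/9}

f_1 = 2x_1 + 2, LT = x_1.
f_2 = 9x_1 - 3x_2^2x_3 - 4/3x_2 + 35/3, LT = x_1.

S(f_1,f_2): lcm = x_1. S = 1/3x_2^2x_3 + 4/27x_2 - 8/27.
  leading term x_2^2x_3: no divisor's leading term divides it; move 1/3x_2^2x_3 to the remainder.
  leading term x_2: no divisor's leading term divides it; move 4/27x_2 to the remainder.
  leading term 1: no divisor's leading term divides it; move -8/27 to the remainder.
  remainder 1/3x_2^2x_3 + 4/27x_2 - 8/27 ≠ 0; add g_3 = 1/3x_2^2x_3 + 4/27x_2 - 8/27 to the basis.

The other S-polynomials (S(f_1,g_3), S(f_2,g_3)) all reduce to 0 modulo the current basis, so we have a Gröbner basis.
Inter-reduce: drop elements whose leading term is divisible by another's, tail-reduce, and make monic.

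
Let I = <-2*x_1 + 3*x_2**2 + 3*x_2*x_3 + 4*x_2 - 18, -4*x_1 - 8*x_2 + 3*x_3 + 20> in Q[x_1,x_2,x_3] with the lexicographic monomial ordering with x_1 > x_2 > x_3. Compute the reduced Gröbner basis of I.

This is the nonlinear analogue of row-reducing a linear system.

f_1 = -2*x_1 + 3*x_2**2 + 3*x_2*x_3 + 4*x_2 - 18, LT = x_1.
f_2 = -4*x_1 - 8*x_2 + 3*x_3 + 20, LT = x_1.

S(f_1,f_2): lcm = x_1. S = -3/2*x_2**2 - 3/2*x_2*x_3 - 4*x_2 + 3/4*x_3 + 14.
  leading term x_2**2: no divisor's leading term divides it; move -3/2*x_2**2 to the remainder.
  leading term x_2*x_3: no divisor's leading term divides it; move -3/2*x_2*x_3 to the remainder.
  leading term x_2: no divisor's leading term divides it; move -4*x_2 to the remainder.
  leading term x_3: no divisor's leading term divides it; move 3/4*x_3 to the remainder.
  leading term 1: no divisor's leading term divides it; move 14 to the remainder.
  remainder -3/2*x_2**2 - 3/2*x_2*x_3 - 4*x_2 + 3/4*x_3 + 14 ≠ 0; add g_3 = -3/2*x_2**2 - 3/2*x_2*x_3 - 4*x_2 + 3/4*x_3 + 14 to the basis.

The other S-polynomials (S(f_1,g_3), S(f_2,g_3)) all reduce to 0 modulo the current basis, so we have a Gröbner basis.
Inter-reduce: drop elements whose leading term is divisible by another's, tail-reduce, and make monic.

G = {x_1 + 2*x_2 - 3/4*x_3 - 5, x_2**2 + x_2*x_3 + 8/3*x_2 - 1/2*x_3 - 28/3}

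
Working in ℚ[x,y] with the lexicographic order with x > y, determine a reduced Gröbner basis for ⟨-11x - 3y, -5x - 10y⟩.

The reduced Gröbner basis is the canonical form of the ideal for this ordering.

f_1 = -11x - 3y, LT = x.
f_2 = -5x - 10y, LT = x.

S(f_1,f_2): lcm = x. S = -19/11y.
  reduce S modulo (f_1, f_2):
  remainder -19/11y ≠ 0; add g_3 = -19/11y to the basis.

The other S-polynomials (S(f_1,g_3), S(f_2,g_3)) all reduce to 0 modulo the current basis, so we have a Gröbner basis.
Inter-reduce: drop elements whose leading term is divisible by another's, tail-reduce, and make monic.

G = {x, y}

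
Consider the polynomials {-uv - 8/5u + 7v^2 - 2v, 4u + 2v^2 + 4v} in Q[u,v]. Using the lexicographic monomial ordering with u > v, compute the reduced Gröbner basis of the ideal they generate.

G = {u + 1/2v^2 + v, v^3 + 88/5v^2 - 4/5v}

f_1 = -uv - 8/5u + 7v^2 - 2v, LT = uv.
f_2 = 4u + 2v^2 + 4v, LT = u.

S(f_1,f_2): lcm = uv. S = 8/5u - 1/2v^3 - 8v^2 + 2v.
  reduce S modulo (f_1, f_2):
  remainder -1/2v^3 - 44/5v^2 + 2/5v ≠ 0; add g_3 = -1/2v^3 - 44/5v^2 + 2/5v to the basis.

The other S-polynomials (S(f_1,g_3), S(f_2,g_3)) all reduce to 0 modulo the current basis, so we have a Gröbner basis.
Inter-reduce: drop elements whose leading term is divisible by another's, tail-reduce, and make monic.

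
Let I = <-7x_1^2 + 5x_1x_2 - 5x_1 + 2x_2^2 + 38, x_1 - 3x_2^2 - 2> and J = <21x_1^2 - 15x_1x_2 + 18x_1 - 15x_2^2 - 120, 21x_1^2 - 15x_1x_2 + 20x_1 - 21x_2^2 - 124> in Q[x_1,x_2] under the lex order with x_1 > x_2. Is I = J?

Two ideals are equal iff their reduced Gröbner bases coincide (the reduced basis is unique for a fixed ordering).
Buchberger on the first generating set:
f_1 = -7x_1^2 + 5x_1x_2 - 5x_1 + 2x_2^2 + 38, LT = x_1^2.
f_2 = x_1 - 3x_2^2 - 2, LT = x_1.

S(f_1,f_2): lcm = x_1^2. S = 3x_1x_2^2 - 5/7x_1x_2 + 19/7x_1 - 2/7x_2^2 - 38/7.
  leading term x_1x_2^2: subtract (3x_2^2)·f_2 from 3x_1x_2^2 - 5/7x_1x_2 + 19/7x_1 - 2/7x_2^2 - 38/7 → -5/7x_1x_2 + 19/7x_1 + 9x_2^4 + 40/7x_2^2 - 38/7
  leading term x_1x_2: subtract (-5/7x_2)·f_2 from -5/7x_1x_2 + 19/7x_1 + 9x_2^4 + 40/7x_2^2 - 38/7 → 19/7x_1 + 9x_2^4 - 15/7x_2^3 + 40/7x_2^2 - 10/7x_2 - 38/7
  leading term x_1: subtract (19/7)·f_2 from 19/7x_1 + 9x_2^4 - 15/7x_2^3 + 40/7x_2^2 - 10/7x_2 - 38/7 → 9x_2^4 - 15/7x_2^3 + 97/7x_2^2 - 10/7x_2
  leading term x_2^4: no divisor's leading term divides it; move 9x_2^4 to the remainder.
  leading term x_2^3: no divisor's leading term divides it; move -15/7x_2^3 to the remainder.
  leading term x_2^2: no divisor's leading term divides it; move 97/7x_2^2 to the remainder.
  leading term x_2: no divisor's leading term divides it; move -10/7x_2 to the remainder.
  remainder 9x_2^4 - 15/7x_2^3 + 97/7x_2^2 - 10/7x_2 ≠ 0; add g_3 = 9x_2^4 - 15/7x_2^3 + 97/7x_2^2 - 10/7x_2 to the basis.

The other S-polynomials (S(f_1,g_3), S(f_2,g_3)) all reduce to 0 modulo the current basis, so we have a Gröbner basis.
Inter-reduce: drop elements whose leading term is divisible by another's, tail-reduce, and make monic.
Reduced Gröbner basis: {x_1 - 3x_2^2 - 2, x_2^4 - 5/21x_2^3 + 97/63x_2^2 - 10/63x_2}.

Buchberger on the second generating set:
h_1 = 21x_1^2 - 15x_1x_2 + 18x_1 - 15x_2^2 - 120, LT = x_1^2.
h_2 = 21x_1^2 - 15x_1x_2 + 20x_1 - 21x_2^2 - 124, LT = x_1^2.

S(h_1,h_2): lcm = x_1^2. S = -2/21x_1 + 2/7x_2^2 + 4/21.
  leading term x_1: no divisor's leading term divides it; move -2/21x_1 to the remainder.
  leading term x_2^2: no divisor's leading term divides it; move 2/7x_2^2 to the remainder.
  leading term 1: no divisor's leading term divides it; move 4/21 to the remainder.
  remainder -2/21x_1 + 2/7x_2^2 + 4/21 ≠ 0; add k_3 = -2/21x_1 + 2/7x_2^2 + 4/21 to the basis.

S(h_1,k_3): lcm = x_1^2. S = 3x_1x_2^2 - 5/7x_1x_2 + 20/7x_1 - 5/7x_2^2 - 40/7.
  leading term x_1x_2^2: subtract (-63/2x_2^2)·k_3 from 3x_1x_2^2 - 5/7x_1x_2 + 20/7x_1 - 5/7x_2^2 - 40/7 → -5/7x_1x_2 + 20/7x_1 + 9x_2^4 + 37/7x_2^2 - 40/7
  leading term x_1x_2: subtract (15/2x_2)·k_3 from -5/7x_1x_2 + 20/7x_1 + 9x_2^4 + 37/7x_2^2 - 40/7 → 20/7x_1 + 9x_2^4 - 15/7x_2^3 + 37/7x_2^2 - 10/7x_2 - 40/7
  leading term x_1: subtract (-30)·k_3 from 20/7x_1 + 9x_2^4 - 15/7x_2^3 + 37/7x_2^2 - 10/7x_2 - 40/7 → 9x_2^4 - 15/7x_2^3 + 97/7x_2^2 - 10/7x_2
  leading term x_2^4: no divisor's leading term divides it; move 9x_2^4 to the remainder.
  leading term x_2^3: no divisor's leading term divides it; move -15/7x_2^3 to the remainder.
  leading term x_2^2: no divisor's leading term divides it; move 97/7x_2^2 to the remainder.
  leading term x_2: no divisor's leading term divides it; move -10/7x_2 to the remainder.
  remainder 9x_2^4 - 15/7x_2^3 + 97/7x_2^2 - 10/7x_2 ≠ 0; add k_4 = 9x_2^4 - 15/7x_2^3 + 97/7x_2^2 - 10/7x_2 to the basis.

The other S-polynomials (S(h_2,k_3), S(h_1,k_4), S(h_2,k_4), S(k_3,k_4)) all reduce to 0 modulo the current basis, so we have a Gröbner basis.
Inter-reduce: drop elements whose leading term is divisible by another's, tail-reduce, and make monic.
Reduced Gröbner basis: {x_1 - 3x_2^2 - 2, x_2^4 - 5/21x_2^3 + 97/63x_2^2 - 10/63x_2}.

The two bases agree; hence the ideals are identical.

Yes, the ideals are equal.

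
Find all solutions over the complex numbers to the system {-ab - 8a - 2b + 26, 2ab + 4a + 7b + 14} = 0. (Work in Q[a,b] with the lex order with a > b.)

Compute a lex Gröbner basis by Buchberger's algorithm.
f_1 = -ab - 8a - 2b + 26, LT = ab.
f_2 = 2ab + 4a + 7b + 14, LT = ab.

S(f_1,f_2): lcm = ab. S = 6a - 3/2b - 33.
  leading term a: no divisor's leading term divides it; move 6a to the remainder.
  leading term b: no divisor's leading term divides it; move -3/2b to the remainder.
  leading term 1: no divisor's leading term divides it; move -33 to the remainder.
  remainder 6a - 3/2b - 33 ≠ 0; add h_3 = 6a - 3/2b - 33 to the basis.

S(f_1,h_3): lcm = ab. S = 8a + 1/4b^2 + 15/2b - 26.
  leading term a: subtract (4/3)·h_3 from 8a + 1/4b^2 + 15/2b - 26 → 1/4b^2 + 19/2b + 18
  leading term b^2: no divisor's leading term divides it; move 1/4b^2 to the remainder.
  leading term b: no divisor's leading term divides it; move 19/2b to the remainder.
  leading term 1: no divisor's leading term divides it; move 18 to the remainder.
  remainder 1/4b^2 + 19/2b + 18 ≠ 0; add h_4 = 1/4b^2 + 19/2b + 18 to the basis.

The other S-polynomials (S(f_2,h_3), S(f_1,h_4), S(f_2,h_4), S(h_3,h_4)) all reduce to 0 modulo the current basis, so we have a Gröbner basis.
Inter-reduce: drop elements whose leading term is divisible by another's, tail-reduce, and make monic.
Reduced Gröbner basis: {a - 1/4b - 11/2, b^2 + 38b + 72}.

From the last basis element, b^2 + 38b + 72 = 0, so b takes values in {-36, -2}. Each choice, substituted upward through the basis, yields the corresponding point(s) of the solution set.
  b = -36: the earlier basis element becomes a + 7/2 = 0, giving a = -7/2 — point (-7/2, -36).
  b = -2: the earlier basis element becomes a - 5 = 0, giving a = 5 — point (5, -2).

{(-7/2, -36), (5, -2)}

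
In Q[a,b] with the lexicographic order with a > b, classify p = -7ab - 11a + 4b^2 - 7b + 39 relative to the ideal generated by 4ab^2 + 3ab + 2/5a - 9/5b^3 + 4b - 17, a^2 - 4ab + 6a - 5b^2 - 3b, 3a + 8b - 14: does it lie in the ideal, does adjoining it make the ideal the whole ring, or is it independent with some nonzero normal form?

-7ab - 11a + 4b^2 - 7b + 39 lies in I (it reduces to 0).

First compute the reduced Gröbner basis of I by Buchberger's algorithm.
f_1 = 4ab^2 + 3ab + 2/5a - 9/5b^3 + 4b - 17, LT = ab^2.
f_2 = a^2 - 4ab + 6a - 5b^2 - 3b, LT = a^2.
f_3 = 3a + 8b - 14, LT = a.

S(f_1,f_2): lcm = a^2b^2. S = 3/4a^2b + 1/10a^2 + 71/20ab^3 - 6ab^2 + ab - 17/4a + 5b^4 + 3b^3.
  leading term a^2b: subtract (3/4b)·f_2 from 3/4a^2b + 1/10a^2 + 71/20ab^3 - 6ab^2 + ab - 17/4a + 5b^4 + 3b^3 → 1/10a^2 + 71/20ab^3 - 3ab^2 - 7/2ab - 17/4a + 5b^4 + 27/4b^3 + 9/4b^2
  leading term a^2: subtract (1/10)·f_2 from 1/10a^2 + 71/20ab^3 - 3ab^2 - 7/2ab - 17/4a + 5b^4 + 27/4b^3 + 9/4b^2 → 71/20ab^3 - 3ab^2 - 31/10ab - 97/20a + 5b^4 + 27/4b^3 + 11/4b^2 + 3/10b
  leading term ab^3: subtract (71/80b)·f_1 from 71/20ab^3 - 3ab^2 - 31/10ab - 97/20a + 5b^4 + 27/4b^3 + 11/4b^2 + 3/10b → -453/80ab^2 - 691/200ab - 97/20a + 2639/400b^4 + 27/4b^3 - 4/5b^2 + 1231/80b
  leading term ab^2: subtract (-453/320)·f_1 from -453/80ab^2 - 691/200ab - 97/20a + 2639/400b^4 + 27/4b^3 - 4/5b^2 + 1231/80b → 1267/1600ab - 3427/800a + 2639/400b^4 + 6723/1600b^3 - 4/5b^2 + 421/20b - 7701/320
  leading term ab: subtract (1267/4800b)·f_3 from 1267/1600ab - 3427/800a + 2639/400b^4 + 6723/1600b^3 - 4/5b^2 + 421/20b - 7701/320 → -3427/800a + 2639/400b^4 + 6723/1600b^3 - 1747/600b^2 + 59389/2400b - 7701/320
  leading term a: subtract (-3427/2400)·f_3 from -3427/800a + 2639/400b^4 + 6723/1600b^3 - 1747/600b^2 + 59389/2400b - 7701/320 → 2639/400b^4 + 6723/1600b^3 - 1747/600b^2 + 5787/160b - 211471/4800
  leading term b^4: no divisor's leading term divides it; move 2639/400b^4 to the remainder.
  leading term b^3: no divisor's leading term divides it; move 6723/1600b^3 to the remainder.
  leading term b^2: no divisor's leading term divides it; move -1747/600b^2 to the remainder.
  leading term b: no divisor's leading term divides it; move 5787/160b to the remainder.
  leading term 1: no divisor's leading term divides it; move -211471/4800 to the remainder.
  remainder 2639/400b^4 + 6723/1600b^3 - 1747/600b^2 + 5787/160b - 211471/4800 ≠ 0; add h_4 = 2639/400b^4 + 6723/1600b^3 - 1747/600b^2 + 5787/160b - 211471/4800 to the basis.

S(f_1,f_3): lcm = ab^2. S = 3/4ab + 1/10a - 187/60b^3 + 14/3b^2 + b - 17/4.
  leading term ab: subtract (1/4b)·f_3 from 3/4ab + 1/10a - 187/60b^3 + 14/3b^2 + b - 17/4 → 1/10a - 187/60b^3 + 8/3b^2 + 9/2b - 17/4
  leading term a: subtract (1/30)·f_3 from 1/10a - 187/60b^3 + 8/3b^2 + 9/2b - 17/4 → -187/60b^3 + 8/3b^2 + 127/30b - 227/60
  leading term b^3: no divisor's leading term divides it; move -187/60b^3 to the remainder.
  leading term b^2: no divisor's leading term divides it; move 8/3b^2 to the remainder.
  leading term b: no divisor's leading term divides it; move 127/30b to the remainder.
  leading term 1: no divisor's leading term divides it; move -227/60 to the remainder.
  remainder -187/60b^3 + 8/3b^2 + 127/30b - 227/60 ≠ 0; add h_5 = -187/60b^3 + 8/3b^2 + 127/30b - 227/60 to the basis.

S(f_2,f_3): lcm = a^2. S = -20/3ab + 32/3a - 5b^2 - 3b.
  leading term ab: subtract (-20/9b)·f_3 from -20/3ab + 32/3a - 5b^2 - 3b → 32/3a + 115/9b^2 - 307/9b
  leading term a: subtract (32/9)·f_3 from 32/3a + 115/9b^2 - 307/9b → 115/9b^2 - 563/9b + 448/9
  leading term b^2: no divisor's leading term divides it; move 115/9b^2 to the remainder.
  leading term b: no divisor's leading term divides it; move -563/9b to the remainder.
  leading term 1: no divisor's leading term divides it; move 448/9 to the remainder.
  remainder 115/9b^2 - 563/9b + 448/9 ≠ 0; add h_6 = 115/9b^2 - 563/9b + 448/9 to the basis.

S(f_1,h_4): lcm = ab^4. S = 597/5278ab^3 + 42857/79170ab^2 - 28935/5278ab + 16267/2436a - 9/20b^5 + b^3 - 17/4b^2.
  leading term ab^3: subtract (597/21112b)·f_1 from 597/5278ab^3 + 42857/79170ab^2 - 28935/5278ab + 16267/2436a - 9/20b^5 + b^3 - 17/4b^2 → 144563/316680ab^2 - 41421/7540ab + 16267/2436a - 9/20b^5 + 5373/105560b^4 + b^3 - 46057/10556b^2 + 10149/21112b
  leading term ab^2: subtract (144563/1266720)·f_1 from 144563/316680ab^2 - 41421/7540ab + 16267/2436a - 9/20b^5 + 5373/105560b^4 + b^3 - 46057/10556b^2 + 10149/21112b → -2464139/422240ab + 21002537/3166800a - 9/20b^5 + 5373/105560b^4 + 2544889/2111200b^3 - 46057/10556b^2 + 137/5655b + 2457571/1266720
  leading term ab: subtract (-2464139/1266720b)·f_3 from -2464139/422240ab + 21002537/3166800a - 9/20b^5 + 5373/105560b^4 + 2544889/2111200b^3 - 46057/10556b^2 + 137/5655b + 2457571/1266720 → 21002537/3166800a - 9/20b^5 + 5373/105560b^4 + 2544889/2111200b^3 + 443321/39585b^2 - 820649/30160b + 2457571/1266720
  leading term a: subtract (21002537/9500400)·f_3 from 21002537/3166800a - 9/20b^5 + 5373/105560b^4 + 2544889/2111200b^3 + 443321/39585b^2 - 820649/30160b + 2457571/1266720 → -9/20b^5 + 5373/105560b^4 + 2544889/2111200b^3 + 443321/39585b^2 - 426524731/9500400b + 21549469/655200
  leading term b^5: subtract (-180/2639b)·h_4 from -9/20b^5 + 5373/105560b^4 + 2544889/2111200b^3 + 443321/39585b^2 - 426524731/9500400b + 21549469/655200 → 27/80b^4 + 2125609/2111200b^3 + 618259/45240b^2 - 113768329/2375100b + 21549469/655200
  leading term b^4: subtract (135/2639)·h_4 from 27/80b^4 + 2125609/2111200b^3 + 618259/45240b^2 - 113768329/2375100b + 21549469/655200 → 1267/1600b^3 + 2187491/158340b^2 - 72715589/1461600b + 190787851/5428800
  leading term b^3: subtract (-3801/14960)·h_5 from 1267/1600b^3 + 2187491/158340b^2 - 72715589/1461600b + 190787851/5428800 → 85824499/5921916b^2 - 16629793/341649b + 86753677/2537964
  leading term b^2: subtract (257473497/227006780)·h_6 from 85824499/5921916b^2 - 16629793/341649b + 86753677/2537964 → 6501630953/291865860b - 6501630953/291865860
  leading term b: no divisor's leading term divides it; move 6501630953/291865860b to the remainder.
  leading term 1: no divisor's leading term divides it; move -6501630953/291865860 to the remainder.
  remainder 6501630953/291865860b - 6501630953/291865860 ≠ 0; add h_7 = 6501630953/291865860b - 6501630953/291865860 to the basis.

The other S-polynomials (S(f_2,h_4), S(f_3,h_4), S(f_1,h_5), S(f_2,h_5), S(f_3,h_5), S(h_4,h_5), S(f_1,h_6), S(f_2,h_6), S(f_3,h_6), S(h_4,h_6), S(h_5,h_6), S(f_1,h_7), S(f_2,h_7), S(f_3,h_7), S(h_4,h_7), S(h_5,h_7), S(h_6,h_7)) all reduce to 0 modulo the current basis, so we have a Gröbner basis.
Inter-reduce: drop elements whose leading term is divisible by another's, tail-reduce, and make monic.
Reduced Gröbner basis: {a - 2, b - 1}.
Label its elements g_1 = a - 2, g_2 = b - 1.

Reduce p = -7ab - 11a + 4b^2 - 7b + 39 modulo G:
  leading term ab: subtract (-7b)·g_1 from -7ab - 11a + 4b^2 - 7b + 39 → -11a + 4b^2 - 21b + 39
  leading term a: subtract (-11)·g_1 from -11a + 4b^2 - 21b + 39 → 4b^2 - 21b + 17
  leading term b^2: subtract (4b)·g_2 from 4b^2 - 21b + 17 → -17b + 17
  leading term b: subtract (-17)·g_2 from -17b + 17 → 0
  normal form = 0.
Since the normal form is 0, p ∈ I.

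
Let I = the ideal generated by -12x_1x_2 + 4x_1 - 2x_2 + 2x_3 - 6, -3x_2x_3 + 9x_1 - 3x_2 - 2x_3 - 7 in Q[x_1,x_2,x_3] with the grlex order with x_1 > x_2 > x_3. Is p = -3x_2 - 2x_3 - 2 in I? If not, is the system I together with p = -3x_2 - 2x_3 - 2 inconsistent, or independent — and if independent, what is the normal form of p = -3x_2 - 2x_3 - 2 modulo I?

-3x_2 - 2x_3 - 2 is independent of I; its normal form modulo I is -3x_2 - 2x_3 - 2.

First compute the reduced Gröbner basis of I by Buchberger's algorithm.
f_1 = -12x_1x_2 + 4x_1 - 2x_2 + 2x_3 - 6, LT = x_1x_2.
f_2 = -3x_2x_3 + 9x_1 - 3x_2 - 2x_3 - 7, LT = x_2x_3.

S(f_1,f_2): lcm = x_1x_2x_3. S = 3x_1^2 - x_1x_2 - x_1x_3 + 1/6x_2x_3 - 1/6x_3^2 - 7/3x_1 + 1/2x_3.
  leading term x_1^2: no divisor's leading term divides it; move 3x_1^2 to the remainder.
  leading term x_1x_2: subtract (1/12)·f_1 from -x_1x_2 - x_1x_3 + 1/6x_2x_3 - 1/6x_3^2 - 7/3x_1 + 1/2x_3 → -x_1x_3 + 1/6x_2x_3 - 1/6x_3^2 - 8/3x_1 + 1/6x_2 + 1/3x_3 + 1/2
  leading term x_1x_3: no divisor's leading term divides it; move -x_1x_3 to the remainder.
  leading term x_2x_3: subtract (-1/18)·f_2 from 1/6x_2x_3 - 1/6x_3^2 - 8/3x_1 + 1/6x_2 + 1/3x_3 + 1/2 → -1/6x_3^2 - 13/6x_1 + 2/9x_3 + 1/9
  leading term x_3^2: no divisor's leading term divides it; move -1/6x_3^2 to the remainder.
  leading term x_1: no divisor's leading term divides it; move -13/6x_1 to the remainder.
  leading term x_3: no divisor's leading term divides it; move 2/9x_3 to the remainder.
  leading term 1: no divisor's leading term divides it; move 1/9 to the remainder.
  remainder 3x_1^2 - x_1x_3 - 1/6x_3^2 - 13/6x_1 + 2/9x_3 + 1/9 ≠ 0; add h_3 = 3x_1^2 - x_1x_3 - 1/6x_3^2 - 13/6x_1 + 2/9x_3 + 1/9 to the basis.

The other S-polynomials (S(f_1,h_3), S(f_2,h_3)) all reduce to 0 modulo the current basis, so we have a Gröbner basis.
Inter-reduce: drop elements whose leading term is divisible by another's, tail-reduce, and make monic.
Reduced Gröbner basis: {x_1^2 - 1/3x_1x_3 - 1/18x_3^2 - 13/18x_1 + 2/27x_3 + 1/27, x_1x_2 - 1/3x_1 + 1/6x_2 - 1/6x_3 + 1/2, x_2x_3 - 3x_1 + x_2 + 2/3x_3 + 7/3}.
Label its elements g_1 = x_1^2 - 1/3x_1x_3 - 1/18x_3^2 - 13/18x_1 + 2/27x_3 + 1/27, g_2 = x_1x_2 - 1/3x_1 + 1/6x_2 - 1/6x_3 + 1/2, g_3 = x_2x_3 - 3x_1 + x_2 + 2/3x_3 + 7/3.

Reduce p = -3x_2 - 2x_3 - 2 modulo G:
  leading term x_2: no divisor's leading term divides it; move -3x_2 to the remainder.
  leading term x_3: no divisor's leading term divides it; move -2x_3 to the remainder.
  leading term 1: no divisor's leading term divides it; move -2 to the remainder.
  normal form = -3x_2 - 2x_3 - 2.
The normal form is nonzero, so p ∉ I. Since p minus its normal form lies in I, I + (p) = I + (r) where r = -3x_2 - 2x_3 - 2; decide whether this ideal is the whole ring.
Run Buchberger on G together with r (pairs among the g_i already reduce to 0 since G is a Gröbner basis):
g_1 = x_1^2 - 1/3x_1x_3 - 1/18x_3^2 - 13/18x_1 + 2/27x_3 + 1/27, LT = x_1^2.
g_2 = x_1x_2 - 1/3x_1 + 1/6x_2 - 1/6x_3 + 1/2, LT = x_1x_2.
g_3 = x_2x_3 - 3x_1 + x_2 + 2/3x_3 + 7/3, LT = x_2x_3.
r = -3x_2 - 2x_3 - 2, LT = x_2.

S(g_2,r): lcm = x_1x_2. S = -2/3x_1x_3 - x_1 + 1/6x_2 - 1/6x_3 + 1/2.
  leading term x_1x_3: no divisor's leading term divides it; move -2/3x_1x_3 to the remainder.
  leading term x_1: no divisor's leading term divides it; move -x_1 to the remainder.
  leading term x_2: subtract (-1/18)·r from 1/6x_2 - 1/6x_3 + 1/2 → -5/18x_3 + 7/18
  leading term x_3: no divisor's leading term divides it; move -5/18x_3 to the remainder.
  leading term 1: no divisor's leading term divides it; move 7/18 to the remainder.
  remainder -2/3x_1x_3 - x_1 - 5/18x_3 + 7/18 ≠ 0; add m_5 = -2/3x_1x_3 - x_1 - 5/18x_3 + 7/18 to the basis.

S(g_3,r): lcm = x_2x_3. S = -2/3x_3^2 - 3x_1 + x_2 + 7/3.
  leading term x_3^2: no divisor's leading term divides it; move -2/3x_3^2 to the remainder.
  leading term x_1: no divisor's leading term divides it; move -3x_1 to the remainder.
  leading term x_2: subtract (-1/3)·r from x_2 + 7/3 → -2/3x_3 + 5/3
  leading term x_3: no divisor's leading term divides it; move -2/3x_3 to the remainder.
  leading term 1: no divisor's leading term divides it; move 5/3 to the remainder.
  remainder -2/3x_3^2 - 3x_1 - 2/3x_3 + 5/3 ≠ 0; add m_6 = -2/3x_3^2 - 3x_1 - 2/3x_3 + 5/3 to the basis.

The other S-polynomials (S(g_1,g_2), S(g_1,g_3), S(g_1,r), S(g_2,g_3), S(g_1,m_5), S(g_2,m_5), S(g_3,m_5), S(r,m_5), S(g_1,m_6), S(g_2,m_6), S(g_3,m_6), S(r,m_6), S(m_5,m_6)) all reduce to 0 modulo the current basis, so we have a Gröbner basis.
Inter-reduce: drop elements whose leading term is divisible by another's, tail-reduce, and make monic.
Reduced Gröbner basis: {x_1^2 + 1/36x_1 + 29/108x_3 - 8/27, x_1x_3 + 3/2x_1 + 5/12x_3 - 7/12, x_3^2 + 9/2x_1 + x_3 - 5/2, x_2 + 2/3x_3 + 2/3}.
The reduced Gröbner basis of I + (p) is {x_1^2 + 1/36x_1 + 29/108x_3 - 8/27, x_1x_3 + 3/2x_1 + 5/12x_3 - 7/12, x_3^2 + 9/2x_1 + x_3 - 5/2, x_2 + 2/3x_3 + 2/3} ≠ {1}, a proper ideal, so the enlarged system stays consistent: p is independent of I, with normal form -3x_2 - 2x_3 - 2.

The remainder on division by a Gröbner basis is unique — it is the normal form.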